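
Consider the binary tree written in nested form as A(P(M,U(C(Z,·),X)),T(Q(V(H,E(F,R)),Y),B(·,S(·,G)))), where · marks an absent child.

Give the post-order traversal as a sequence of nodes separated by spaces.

M Z C X U P H F R E V Y Q G S B T A

Post-order visits the left subtree, then the right subtree, then the node.
At A: go left to P.
  At P: go left to M.
    M is a leaf — visit M.
  At P: go right to U.
    At U: go left to C.
      At C: go left to Z.
        Z is a leaf — visit Z.
      At C: no right child.
      Visit C.
    At U: go right to X.
      X is a leaf — visit X.
    Visit U.
  Visit P.
At A: go right to T.
  At T: go left to Q.
    At Q: go left to V.
      At V: go left to H.
        H is a leaf — visit H.
      At V: go right to E.
        At E: go left to F.
          F is a leaf — visit F.
        At E: go right to R.
          R is a leaf — visit R.
        Visit E.
      Visit V.
    At Q: go right to Y.
      Y is a leaf — visit Y.
    Visit Q.
  At T: go right to B.
    At B: no left child.
    At B: go right to S.
      At S: no left child.
      At S: go right to G.
        G is a leaf — visit G.
      Visit S.
    Visit B.
  Visit T.
Visit A.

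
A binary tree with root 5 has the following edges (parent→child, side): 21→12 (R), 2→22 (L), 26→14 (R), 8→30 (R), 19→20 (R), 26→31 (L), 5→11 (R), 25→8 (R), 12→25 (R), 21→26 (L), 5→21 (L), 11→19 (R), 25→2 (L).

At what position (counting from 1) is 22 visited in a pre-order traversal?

Pre-order visits the node, then its left subtree, then its right subtree.
Visit 5.
At 5: go left to 21.
  Visit 21.
  At 21: go left to 26.
    Visit 26.
    At 26: go left to 31.
      31 is a leaf — visit 31.
    At 26: go right to 14.
      14 is a leaf — visit 14.
  At 21: go right to 12.
    Visit 12.
    At 12: no left child.
    At 12: go right to 25.
      Visit 25.
      At 25: go left to 2.
        Visit 2.
        At 2: go left to 22.
          22 is a leaf — visit 22.
        At 2: no right child.
      At 25: go right to 8.
        Visit 8.
        At 8: no left child.
        At 8: go right to 30.
          30 is a leaf — visit 30.
At 5: go right to 11.
  Visit 11.
  At 11: no left child.
  At 11: go right to 19.
    Visit 19.
    At 19: no left child.
    At 19: go right to 20.
      20 is a leaf — visit 20.
Full pre-order sequence: 5, 21, 26, 31, 14, 12, 25, 2, 22, 8, 30, 11, 19, 20.

9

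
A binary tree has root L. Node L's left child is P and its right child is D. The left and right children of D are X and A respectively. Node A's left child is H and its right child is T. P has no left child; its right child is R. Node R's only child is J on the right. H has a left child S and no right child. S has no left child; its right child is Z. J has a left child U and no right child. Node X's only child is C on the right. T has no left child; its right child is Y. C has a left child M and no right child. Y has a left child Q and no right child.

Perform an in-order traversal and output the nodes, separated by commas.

P, R, U, J, L, X, M, C, D, S, Z, H, A, T, Q, Y

In-order visits the left subtree, then the node, then the right subtree.
At L: go left to P.
  At P: no left child.
  Visit P.
  At P: go right to R.
    At R: no left child.
    Visit R.
    At R: go right to J.
      At J: go left to U.
        U is a leaf — visit U.
      Visit J.
      At J: no right child.
Visit L.
At L: go right to D.
  At D: go left to X.
    At X: no left child.
    Visit X.
    At X: go right to C.
      At C: go left to M.
        M is a leaf — visit M.
      Visit C.
      At C: no right child.
  Visit D.
  At D: go right to A.
    At A: go left to H.
      At H: go left to S.
        At S: no left child.
        Visit S.
        At S: go right to Z.
          Z is a leaf — visit Z.
      Visit H.
      At H: no right child.
    Visit A.
    At A: go right to T.
      At T: no left child.
      Visit T.
      At T: go right to Y.
        At Y: go left to Q.
          Q is a leaf — visit Q.
        Visit Y.
        At Y: no right child.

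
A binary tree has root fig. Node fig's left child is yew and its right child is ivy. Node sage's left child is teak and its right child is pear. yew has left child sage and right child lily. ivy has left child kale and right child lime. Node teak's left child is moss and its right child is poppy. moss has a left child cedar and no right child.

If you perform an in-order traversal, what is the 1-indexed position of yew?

7

In-order visits the left subtree, then the node, then the right subtree.
At fig: go left to yew.
  At yew: go left to sage.
    At sage: go left to teak.
      At teak: go left to moss.
        At moss: go left to cedar.
          cedar is a leaf — visit cedar.
        Visit moss.
        At moss: no right child.
      Visit teak.
      At teak: go right to poppy.
        poppy is a leaf — visit poppy.
    Visit sage.
    At sage: go right to pear.
      pear is a leaf — visit pear.
  Visit yew.
  At yew: go right to lily.
    lily is a leaf — visit lily.
Visit fig.
At fig: go right to ivy.
  At ivy: go left to kale.
    kale is a leaf — visit kale.
  Visit ivy.
  At ivy: go right to lime.
    lime is a leaf — visit lime.
Full in-order sequence: cedar, moss, teak, poppy, sage, pear, yew, lily, fig, kale, ivy, lime.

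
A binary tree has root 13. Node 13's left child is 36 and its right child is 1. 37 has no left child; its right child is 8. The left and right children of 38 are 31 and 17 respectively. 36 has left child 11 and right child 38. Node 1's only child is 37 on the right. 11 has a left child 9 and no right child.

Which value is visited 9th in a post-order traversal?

Post-order visits the left subtree, then the right subtree, then the node.
At 13: go left to 36.
  At 36: go left to 11.
    At 11: go left to 9.
      9 is a leaf — visit 9.
    At 11: no right child.
    Visit 11.
  At 36: go right to 38.
    At 38: go left to 31.
      31 is a leaf — visit 31.
    At 38: go right to 17.
      17 is a leaf — visit 17.
    Visit 38.
  Visit 36.
At 13: go right to 1.
  At 1: no left child.
  At 1: go right to 37.
    At 37: no left child.
    At 37: go right to 8.
      8 is a leaf — visit 8.
    Visit 37.
  Visit 1.
Visit 13.
Full post-order sequence: 9, 11, 31, 17, 38, 36, 8, 37, 1, 13.

1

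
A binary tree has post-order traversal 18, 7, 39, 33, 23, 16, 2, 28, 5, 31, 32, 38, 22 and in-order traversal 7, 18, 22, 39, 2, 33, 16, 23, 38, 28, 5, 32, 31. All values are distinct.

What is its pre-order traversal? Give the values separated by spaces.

The last element of post-order is the root; it splits in-order into left and right subtrees.
Root 22: left subtree has 2 nodes {7, 18}, right has 10 {39, 2, 33, 16, 23, 38, 28, 5, 32, 31}.
  Root 7: left subtree has 0 nodes { }, right has 1 {18}.
  Root 38: left subtree has 5 nodes {39, 2, 33, 16, 23}, right has 4 {28, 5, 32, 31}.
    Root 2: left subtree has 1 node {39}, right has 3 {33, 16, 23}.
      Root 16: left subtree has 1 node {33}, right has 1 {23}.
    Root 32: left subtree has 2 nodes {28, 5}, right has 1 {31}.
      Root 5: left subtree has 1 node {28}, right has 0 { }.

22 7 18 38 2 39 16 33 23 32 5 28 31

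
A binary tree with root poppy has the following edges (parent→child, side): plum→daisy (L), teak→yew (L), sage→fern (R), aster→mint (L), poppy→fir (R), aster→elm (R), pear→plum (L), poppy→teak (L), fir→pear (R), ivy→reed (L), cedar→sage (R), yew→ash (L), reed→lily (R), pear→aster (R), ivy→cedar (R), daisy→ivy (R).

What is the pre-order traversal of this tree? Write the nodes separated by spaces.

Pre-order visits the node, then its left subtree, then its right subtree.
Visit poppy.
At poppy: go left to teak.
  Visit teak.
  At teak: go left to yew.
    Visit yew.
    At yew: go left to ash.
      ash is a leaf — visit ash.
    At yew: no right child.
  At teak: no right child.
At poppy: go right to fir.
  Visit fir.
  At fir: no left child.
  At fir: go right to pear.
    Visit pear.
    At pear: go left to plum.
      Visit plum.
      At plum: go left to daisy.
        Visit daisy.
        At daisy: no left child.
        At daisy: go right to ivy.
          Visit ivy.
          At ivy: go left to reed.
            Visit reed.
            At reed: no left child.
            At reed: go right to lily.
              lily is a leaf — visit lily.
          At ivy: go right to cedar.
            Visit cedar.
            At cedar: no left child.
            At cedar: go right to sage.
              Visit sage.
              At sage: no left child.
              At sage: go right to fern.
                fern is a leaf — visit fern.
      At plum: no right child.
    At pear: go right to aster.
      Visit aster.
      At aster: go left to mint.
        mint is a leaf — visit mint.
      At aster: go right to elm.
        elm is a leaf — visit elm.

poppy teak yew ash fir pear plum daisy ivy reed lily cedar sage fern aster mint elm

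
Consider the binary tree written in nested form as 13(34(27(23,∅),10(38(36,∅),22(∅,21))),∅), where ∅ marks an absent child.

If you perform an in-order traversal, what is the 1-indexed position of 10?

In-order visits the left subtree, then the node, then the right subtree.
At 13: go left to 34.
  At 34: go left to 27.
    At 27: go left to 23.
      23 is a leaf — visit 23.
    Visit 27.
    At 27: no right child.
  Visit 34.
  At 34: go right to 10.
    At 10: go left to 38.
      At 38: go left to 36.
        36 is a leaf — visit 36.
      Visit 38.
      At 38: no right child.
    Visit 10.
    At 10: go right to 22.
      At 22: no left child.
      Visit 22.
      At 22: go right to 21.
        21 is a leaf — visit 21.
Visit 13.
At 13: no right child.
Full in-order sequence: 23, 27, 34, 36, 38, 10, 22, 21, 13.

6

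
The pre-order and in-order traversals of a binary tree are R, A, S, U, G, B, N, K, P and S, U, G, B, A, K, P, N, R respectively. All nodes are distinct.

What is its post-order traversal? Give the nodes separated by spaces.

B G U S P K N A R

The first element of pre-order is the root; it splits in-order into left and right subtrees.
Root R: left subtree has 8 nodes {S, U, G, B, A, K, P, N}, right has 0 { }.
  Root A: left subtree has 4 nodes {S, U, G, B}, right has 3 {K, P, N}.
    Root S: left subtree has 0 nodes { }, right has 3 {U, G, B}.
      Root U: left subtree has 0 nodes { }, right has 2 {G, B}.
        Root G: left subtree has 0 nodes { }, right has 1 {B}.
    Root N: left subtree has 2 nodes {K, P}, right has 0 { }.
      Root K: left subtree has 0 nodes { }, right has 1 {P}.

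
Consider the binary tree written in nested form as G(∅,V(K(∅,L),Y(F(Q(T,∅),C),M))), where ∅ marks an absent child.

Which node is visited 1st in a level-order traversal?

G

Level-order visits nodes level by level from the root, left to right within each level.
Level 0: G
Level 1: V
Level 2: K, Y
Level 3: L, F, M
Level 4: Q, C
Level 5: T
Full level-order sequence: G, V, K, Y, L, F, M, Q, C, T.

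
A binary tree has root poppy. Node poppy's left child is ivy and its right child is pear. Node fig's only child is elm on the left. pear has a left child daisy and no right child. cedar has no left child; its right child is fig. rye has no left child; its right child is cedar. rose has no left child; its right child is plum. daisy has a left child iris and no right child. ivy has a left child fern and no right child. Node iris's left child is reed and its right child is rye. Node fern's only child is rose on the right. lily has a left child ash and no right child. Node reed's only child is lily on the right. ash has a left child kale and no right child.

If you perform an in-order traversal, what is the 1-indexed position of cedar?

In-order visits the left subtree, then the node, then the right subtree.
At poppy: go left to ivy.
  At ivy: go left to fern.
    At fern: no left child.
    Visit fern.
    At fern: go right to rose.
      At rose: no left child.
      Visit rose.
      At rose: go right to plum.
        plum is a leaf — visit plum.
  Visit ivy.
  At ivy: no right child.
Visit poppy.
At poppy: go right to pear.
  At pear: go left to daisy.
    At daisy: go left to iris.
      At iris: go left to reed.
        At reed: no left child.
        Visit reed.
        At reed: go right to lily.
          At lily: go left to ash.
            At ash: go left to kale.
              kale is a leaf — visit kale.
            Visit ash.
            At ash: no right child.
          Visit lily.
          At lily: no right child.
      Visit iris.
      At iris: go right to rye.
        At rye: no left child.
        Visit rye.
        At rye: go right to cedar.
          At cedar: no left child.
          Visit cedar.
          At cedar: go right to fig.
            At fig: go left to elm.
              elm is a leaf — visit elm.
            Visit fig.
            At fig: no right child.
    Visit daisy.
    At daisy: no right child.
  Visit pear.
  At pear: no right child.
Full in-order sequence: fern, rose, plum, ivy, poppy, reed, kale, ash, lily, iris, rye, cedar, elm, fig, daisy, pear.

12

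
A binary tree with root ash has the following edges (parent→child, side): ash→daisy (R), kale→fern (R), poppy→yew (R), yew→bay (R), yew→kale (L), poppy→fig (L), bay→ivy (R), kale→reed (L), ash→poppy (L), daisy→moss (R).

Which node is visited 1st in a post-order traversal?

Post-order visits the left subtree, then the right subtree, then the node.
At ash: go left to poppy.
  At poppy: go left to fig.
    fig is a leaf — visit fig.
  At poppy: go right to yew.
    At yew: go left to kale.
      At kale: go left to reed.
        reed is a leaf — visit reed.
      At kale: go right to fern.
        fern is a leaf — visit fern.
      Visit kale.
    At yew: go right to bay.
      At bay: no left child.
      At bay: go right to ivy.
        ivy is a leaf — visit ivy.
      Visit bay.
    Visit yew.
  Visit poppy.
At ash: go right to daisy.
  At daisy: no left child.
  At daisy: go right to moss.
    moss is a leaf — visit moss.
  Visit daisy.
Visit ash.
Full post-order sequence: fig, reed, fern, kale, ivy, bay, yew, poppy, moss, daisy, ash.

fig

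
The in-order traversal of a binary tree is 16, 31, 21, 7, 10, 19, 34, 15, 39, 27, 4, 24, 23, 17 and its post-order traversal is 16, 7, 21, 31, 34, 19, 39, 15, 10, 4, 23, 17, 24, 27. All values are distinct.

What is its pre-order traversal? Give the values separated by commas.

27, 10, 31, 16, 21, 7, 15, 19, 34, 39, 24, 4, 17, 23

The last element of post-order is the root; it splits in-order into left and right subtrees.
Root 27: left subtree has 9 nodes {16, 31, 21, 7, 10, 19, 34, 15, 39}, right has 4 {4, 24, 23, 17}.
  Root 10: left subtree has 4 nodes {16, 31, 21, 7}, right has 4 {19, 34, 15, 39}.
    Root 31: left subtree has 1 node {16}, right has 2 {21, 7}.
      Root 21: left subtree has 0 nodes { }, right has 1 {7}.
    Root 15: left subtree has 2 nodes {19, 34}, right has 1 {39}.
      Root 19: left subtree has 0 nodes { }, right has 1 {34}.
  Root 24: left subtree has 1 node {4}, right has 2 {23, 17}.
    Root 17: left subtree has 1 node {23}, right has 0 { }.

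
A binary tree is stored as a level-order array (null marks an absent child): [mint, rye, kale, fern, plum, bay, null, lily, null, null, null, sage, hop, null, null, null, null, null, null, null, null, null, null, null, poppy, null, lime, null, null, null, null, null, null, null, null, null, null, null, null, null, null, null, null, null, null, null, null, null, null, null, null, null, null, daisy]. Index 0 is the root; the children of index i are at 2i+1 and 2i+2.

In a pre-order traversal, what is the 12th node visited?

Pre-order visits the node, then its left subtree, then its right subtree.
Visit mint.
At mint: go left to rye.
  Visit rye.
  At rye: go left to fern.
    Visit fern.
    At fern: go left to lily.
      lily is a leaf — visit lily.
    At fern: no right child.
  At rye: go right to plum.
    plum is a leaf — visit plum.
At mint: go right to kale.
  Visit kale.
  At kale: go left to bay.
    Visit bay.
    At bay: go left to sage.
      Visit sage.
      At sage: no left child.
      At sage: go right to poppy.
        poppy is a leaf — visit poppy.
    At bay: go right to hop.
      Visit hop.
      At hop: no left child.
      At hop: go right to lime.
        Visit lime.
        At lime: go left to daisy.
          daisy is a leaf — visit daisy.
        At lime: no right child.
  At kale: no right child.
Full pre-order sequence: mint, rye, fern, lily, plum, kale, bay, sage, poppy, hop, lime, daisy.

daisy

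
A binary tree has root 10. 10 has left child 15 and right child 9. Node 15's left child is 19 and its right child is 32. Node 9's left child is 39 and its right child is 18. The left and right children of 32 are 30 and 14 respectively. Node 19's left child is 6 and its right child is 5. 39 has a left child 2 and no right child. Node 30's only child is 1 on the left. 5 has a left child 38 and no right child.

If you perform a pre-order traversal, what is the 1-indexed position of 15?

Pre-order visits the node, then its left subtree, then its right subtree.
Visit 10.
At 10: go left to 15.
  Visit 15.
  At 15: go left to 19.
    Visit 19.
    At 19: go left to 6.
      6 is a leaf — visit 6.
    At 19: go right to 5.
      Visit 5.
      At 5: go left to 38.
        38 is a leaf — visit 38.
      At 5: no right child.
  At 15: go right to 32.
    Visit 32.
    At 32: go left to 30.
      Visit 30.
      At 30: go left to 1.
        1 is a leaf — visit 1.
      At 30: no right child.
    At 32: go right to 14.
      14 is a leaf — visit 14.
At 10: go right to 9.
  Visit 9.
  At 9: go left to 39.
    Visit 39.
    At 39: go left to 2.
      2 is a leaf — visit 2.
    At 39: no right child.
  At 9: go right to 18.
    18 is a leaf — visit 18.
Full pre-order sequence: 10, 15, 19, 6, 5, 38, 32, 30, 1, 14, 9, 39, 2, 18.

2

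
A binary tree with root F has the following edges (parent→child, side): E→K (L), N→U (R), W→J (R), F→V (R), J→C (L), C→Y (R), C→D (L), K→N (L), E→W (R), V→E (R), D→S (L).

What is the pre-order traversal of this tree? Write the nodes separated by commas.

Pre-order visits the node, then its left subtree, then its right subtree.
Visit F.
At F: no left child.
At F: go right to V.
  Visit V.
  At V: no left child.
  At V: go right to E.
    Visit E.
    At E: go left to K.
      Visit K.
      At K: go left to N.
        Visit N.
        At N: no left child.
        At N: go right to U.
          U is a leaf — visit U.
      At K: no right child.
    At E: go right to W.
      Visit W.
      At W: no left child.
      At W: go right to J.
        Visit J.
        At J: go left to C.
          Visit C.
          At C: go left to D.
            Visit D.
            At D: go left to S.
              S is a leaf — visit S.
            At D: no right child.
          At C: go right to Y.
            Y is a leaf — visit Y.
        At J: no right child.

F, V, E, K, N, U, W, J, C, D, S, Y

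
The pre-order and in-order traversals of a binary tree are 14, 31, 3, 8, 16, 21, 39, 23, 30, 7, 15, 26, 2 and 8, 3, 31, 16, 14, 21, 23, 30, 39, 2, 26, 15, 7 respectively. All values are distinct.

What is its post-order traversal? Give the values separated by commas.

8, 3, 16, 31, 30, 23, 2, 26, 15, 7, 39, 21, 14

The first element of pre-order is the root; it splits in-order into left and right subtrees.
Root 14: left subtree has 4 nodes {8, 3, 31, 16}, right has 8 {21, 23, 30, 39, 2, 26, 15, 7}.
  Root 31: left subtree has 2 nodes {8, 3}, right has 1 {16}.
    Root 3: left subtree has 1 node {8}, right has 0 { }.
  Root 21: left subtree has 0 nodes { }, right has 7 {23, 30, 39, 2, 26, 15, 7}.
    Root 39: left subtree has 2 nodes {23, 30}, right has 4 {2, 26, 15, 7}.
      Root 23: left subtree has 0 nodes { }, right has 1 {30}.
      Root 7: left subtree has 3 nodes {2, 26, 15}, right has 0 { }.
        Root 15: left subtree has 2 nodes {2, 26}, right has 0 { }.
          Root 26: left subtree has 1 node {2}, right has 0 { }.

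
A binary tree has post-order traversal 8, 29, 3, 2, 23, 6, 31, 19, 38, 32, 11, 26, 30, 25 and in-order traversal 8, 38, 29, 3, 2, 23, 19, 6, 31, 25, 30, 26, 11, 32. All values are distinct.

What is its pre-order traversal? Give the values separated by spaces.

25 38 8 19 23 2 3 29 31 6 30 26 11 32

The last element of post-order is the root; it splits in-order into left and right subtrees.
Root 25: left subtree has 9 nodes {8, 38, 29, 3, 2, 23, 19, 6, 31}, right has 4 {30, 26, 11, 32}.
  Root 38: left subtree has 1 node {8}, right has 7 {29, 3, 2, 23, 19, 6, 31}.
    Root 19: left subtree has 4 nodes {29, 3, 2, 23}, right has 2 {6, 31}.
      Root 23: left subtree has 3 nodes {29, 3, 2}, right has 0 { }.
        Root 2: left subtree has 2 nodes {29, 3}, right has 0 { }.
          Root 3: left subtree has 1 node {29}, right has 0 { }.
      Root 31: left subtree has 1 node {6}, right has 0 { }.
  Root 30: left subtree has 0 nodes { }, right has 3 {26, 11, 32}.
    Root 26: left subtree has 0 nodes { }, right has 2 {11, 32}.
      Root 11: left subtree has 0 nodes { }, right has 1 {32}.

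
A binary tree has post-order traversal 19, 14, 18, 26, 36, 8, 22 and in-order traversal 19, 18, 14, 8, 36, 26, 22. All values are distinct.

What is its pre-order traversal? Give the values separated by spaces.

The last element of post-order is the root; it splits in-order into left and right subtrees.
Root 22: left subtree has 6 nodes {19, 18, 14, 8, 36, 26}, right has 0 { }.
  Root 8: left subtree has 3 nodes {19, 18, 14}, right has 2 {36, 26}.
    Root 18: left subtree has 1 node {19}, right has 1 {14}.
    Root 36: left subtree has 0 nodes { }, right has 1 {26}.

22 8 18 19 14 36 26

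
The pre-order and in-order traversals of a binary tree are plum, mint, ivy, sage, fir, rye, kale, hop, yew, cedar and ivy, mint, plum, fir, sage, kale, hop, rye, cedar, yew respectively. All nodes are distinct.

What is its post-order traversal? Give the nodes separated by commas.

ivy, mint, fir, hop, kale, cedar, yew, rye, sage, plum

The first element of pre-order is the root; it splits in-order into left and right subtrees.
Root plum: left subtree has 2 nodes {ivy, mint}, right has 7 {fir, sage, kale, hop, rye, cedar, yew}.
  Root mint: left subtree has 1 node {ivy}, right has 0 { }.
  Root sage: left subtree has 1 node {fir}, right has 5 {kale, hop, rye, cedar, yew}.
    Root rye: left subtree has 2 nodes {kale, hop}, right has 2 {cedar, yew}.
      Root kale: left subtree has 0 nodes { }, right has 1 {hop}.
      Root yew: left subtree has 1 node {cedar}, right has 0 { }.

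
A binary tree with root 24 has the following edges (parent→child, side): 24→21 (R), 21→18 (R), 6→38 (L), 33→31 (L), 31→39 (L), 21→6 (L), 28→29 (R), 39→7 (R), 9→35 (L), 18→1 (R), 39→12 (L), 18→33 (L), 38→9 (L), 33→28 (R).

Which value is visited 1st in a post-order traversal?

Post-order visits the left subtree, then the right subtree, then the node.
At 24: no left child.
At 24: go right to 21.
  At 21: go left to 6.
    At 6: go left to 38.
      At 38: go left to 9.
        At 9: go left to 35.
          35 is a leaf — visit 35.
        At 9: no right child.
        Visit 9.
      At 38: no right child.
      Visit 38.
    At 6: no right child.
    Visit 6.
  At 21: go right to 18.
    At 18: go left to 33.
      At 33: go left to 31.
        At 31: go left to 39.
          At 39: go left to 12.
            12 is a leaf — visit 12.
          At 39: go right to 7.
            7 is a leaf — visit 7.
          Visit 39.
        At 31: no right child.
        Visit 31.
      At 33: go right to 28.
        At 28: no left child.
        At 28: go right to 29.
          29 is a leaf — visit 29.
        Visit 28.
      Visit 33.
    At 18: go right to 1.
      1 is a leaf — visit 1.
    Visit 18.
  Visit 21.
Visit 24.
Full post-order sequence: 35, 9, 38, 6, 12, 7, 39, 31, 29, 28, 33, 1, 18, 21, 24.

35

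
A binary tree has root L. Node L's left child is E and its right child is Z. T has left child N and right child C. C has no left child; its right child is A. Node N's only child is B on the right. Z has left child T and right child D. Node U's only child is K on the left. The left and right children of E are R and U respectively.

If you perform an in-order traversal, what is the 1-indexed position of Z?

11

In-order visits the left subtree, then the node, then the right subtree.
At L: go left to E.
  At E: go left to R.
    R is a leaf — visit R.
  Visit E.
  At E: go right to U.
    At U: go left to K.
      K is a leaf — visit K.
    Visit U.
    At U: no right child.
Visit L.
At L: go right to Z.
  At Z: go left to T.
    At T: go left to N.
      At N: no left child.
      Visit N.
      At N: go right to B.
        B is a leaf — visit B.
    Visit T.
    At T: go right to C.
      At C: no left child.
      Visit C.
      At C: go right to A.
        A is a leaf — visit A.
  Visit Z.
  At Z: go right to D.
    D is a leaf — visit D.
Full in-order sequence: R, E, K, U, L, N, B, T, C, A, Z, D.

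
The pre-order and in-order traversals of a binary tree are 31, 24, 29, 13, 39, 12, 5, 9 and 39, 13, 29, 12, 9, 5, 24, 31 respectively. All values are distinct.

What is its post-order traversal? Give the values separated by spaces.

The first element of pre-order is the root; it splits in-order into left and right subtrees.
Root 31: left subtree has 7 nodes {39, 13, 29, 12, 9, 5, 24}, right has 0 { }.
  Root 24: left subtree has 6 nodes {39, 13, 29, 12, 9, 5}, right has 0 { }.
    Root 29: left subtree has 2 nodes {39, 13}, right has 3 {12, 9, 5}.
      Root 13: left subtree has 1 node {39}, right has 0 { }.
      Root 12: left subtree has 0 nodes { }, right has 2 {9, 5}.
        Root 5: left subtree has 1 node {9}, right has 0 { }.

39 13 9 5 12 29 24 31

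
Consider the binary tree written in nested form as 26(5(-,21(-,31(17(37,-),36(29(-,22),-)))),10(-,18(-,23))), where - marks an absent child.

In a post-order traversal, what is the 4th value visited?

29

Post-order visits the left subtree, then the right subtree, then the node.
At 26: go left to 5.
  At 5: no left child.
  At 5: go right to 21.
    At 21: no left child.
    At 21: go right to 31.
      At 31: go left to 17.
        At 17: go left to 37.
          37 is a leaf — visit 37.
        At 17: no right child.
        Visit 17.
      At 31: go right to 36.
        At 36: go left to 29.
          At 29: no left child.
          At 29: go right to 22.
            22 is a leaf — visit 22.
          Visit 29.
        At 36: no right child.
        Visit 36.
      Visit 31.
    Visit 21.
  Visit 5.
At 26: go right to 10.
  At 10: no left child.
  At 10: go right to 18.
    At 18: no left child.
    At 18: go right to 23.
      23 is a leaf — visit 23.
    Visit 18.
  Visit 10.
Visit 26.
Full post-order sequence: 37, 17, 22, 29, 36, 31, 21, 5, 23, 18, 10, 26.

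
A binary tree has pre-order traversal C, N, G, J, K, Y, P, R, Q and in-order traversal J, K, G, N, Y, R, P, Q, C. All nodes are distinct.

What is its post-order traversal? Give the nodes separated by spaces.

K J G R Q P Y N C

The first element of pre-order is the root; it splits in-order into left and right subtrees.
Root C: left subtree has 8 nodes {J, K, G, N, Y, R, P, Q}, right has 0 { }.
  Root N: left subtree has 3 nodes {J, K, G}, right has 4 {Y, R, P, Q}.
    Root G: left subtree has 2 nodes {J, K}, right has 0 { }.
      Root J: left subtree has 0 nodes { }, right has 1 {K}.
    Root Y: left subtree has 0 nodes { }, right has 3 {R, P, Q}.
      Root P: left subtree has 1 node {R}, right has 1 {Q}.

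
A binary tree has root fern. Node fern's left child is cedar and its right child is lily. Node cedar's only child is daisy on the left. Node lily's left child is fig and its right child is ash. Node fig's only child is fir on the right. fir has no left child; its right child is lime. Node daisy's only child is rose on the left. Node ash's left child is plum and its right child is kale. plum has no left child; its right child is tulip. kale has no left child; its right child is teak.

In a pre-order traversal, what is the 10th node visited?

plum

Pre-order visits the node, then its left subtree, then its right subtree.
Visit fern.
At fern: go left to cedar.
  Visit cedar.
  At cedar: go left to daisy.
    Visit daisy.
    At daisy: go left to rose.
      rose is a leaf — visit rose.
    At daisy: no right child.
  At cedar: no right child.
At fern: go right to lily.
  Visit lily.
  At lily: go left to fig.
    Visit fig.
    At fig: no left child.
    At fig: go right to fir.
      Visit fir.
      At fir: no left child.
      At fir: go right to lime.
        lime is a leaf — visit lime.
  At lily: go right to ash.
    Visit ash.
    At ash: go left to plum.
      Visit plum.
      At plum: no left child.
      At plum: go right to tulip.
        tulip is a leaf — visit tulip.
    At ash: go right to kale.
      Visit kale.
      At kale: no left child.
      At kale: go right to teak.
        teak is a leaf — visit teak.
Full pre-order sequence: fern, cedar, daisy, rose, lily, fig, fir, lime, ash, plum, tulip, kale, teak.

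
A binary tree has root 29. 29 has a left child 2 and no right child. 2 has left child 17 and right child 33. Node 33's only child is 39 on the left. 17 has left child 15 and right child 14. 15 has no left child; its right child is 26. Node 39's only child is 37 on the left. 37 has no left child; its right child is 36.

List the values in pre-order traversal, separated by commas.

Pre-order visits the node, then its left subtree, then its right subtree.
Visit 29.
At 29: go left to 2.
  Visit 2.
  At 2: go left to 17.
    Visit 17.
    At 17: go left to 15.
      Visit 15.
      At 15: no left child.
      At 15: go right to 26.
        26 is a leaf — visit 26.
    At 17: go right to 14.
      14 is a leaf — visit 14.
  At 2: go right to 33.
    Visit 33.
    At 33: go left to 39.
      Visit 39.
      At 39: go left to 37.
        Visit 37.
        At 37: no left child.
        At 37: go right to 36.
          36 is a leaf — visit 36.
      At 39: no right child.
    At 33: no right child.
At 29: no right child.

29, 2, 17, 15, 26, 14, 33, 39, 37, 36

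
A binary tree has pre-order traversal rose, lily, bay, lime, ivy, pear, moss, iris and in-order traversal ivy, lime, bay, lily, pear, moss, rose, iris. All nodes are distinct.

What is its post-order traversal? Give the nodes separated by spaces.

The first element of pre-order is the root; it splits in-order into left and right subtrees.
Root rose: left subtree has 6 nodes {ivy, lime, bay, lily, pear, moss}, right has 1 {iris}.
  Root lily: left subtree has 3 nodes {ivy, lime, bay}, right has 2 {pear, moss}.
    Root bay: left subtree has 2 nodes {ivy, lime}, right has 0 { }.
      Root lime: left subtree has 1 node {ivy}, right has 0 { }.
    Root pear: left subtree has 0 nodes { }, right has 1 {moss}.

ivy lime bay moss pear lily iris rose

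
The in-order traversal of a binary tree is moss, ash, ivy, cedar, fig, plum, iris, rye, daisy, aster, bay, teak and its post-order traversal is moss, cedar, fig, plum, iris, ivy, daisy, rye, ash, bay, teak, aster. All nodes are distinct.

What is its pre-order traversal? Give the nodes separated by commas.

The last element of post-order is the root; it splits in-order into left and right subtrees.
Root aster: left subtree has 9 nodes {moss, ash, ivy, cedar, fig, plum, iris, rye, daisy}, right has 2 {bay, teak}.
  Root ash: left subtree has 1 node {moss}, right has 7 {ivy, cedar, fig, plum, iris, rye, daisy}.
    Root rye: left subtree has 5 nodes {ivy, cedar, fig, plum, iris}, right has 1 {daisy}.
      Root ivy: left subtree has 0 nodes { }, right has 4 {cedar, fig, plum, iris}.
        Root iris: left subtree has 3 nodes {cedar, fig, plum}, right has 0 { }.
          Root plum: left subtree has 2 nodes {cedar, fig}, right has 0 { }.
            Root fig: left subtree has 1 node {cedar}, right has 0 { }.
  Root teak: left subtree has 1 node {bay}, right has 0 { }.

aster, ash, moss, rye, ivy, iris, plum, fig, cedar, daisy, teak, bay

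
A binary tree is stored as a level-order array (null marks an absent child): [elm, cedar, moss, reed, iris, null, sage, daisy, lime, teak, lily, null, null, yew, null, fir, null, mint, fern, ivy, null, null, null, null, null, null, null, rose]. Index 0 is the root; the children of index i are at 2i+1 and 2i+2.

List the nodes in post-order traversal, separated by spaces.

fir daisy mint fern lime reed ivy teak lily iris cedar rose yew sage moss elm

Post-order visits the left subtree, then the right subtree, then the node.
At elm: go left to cedar.
  At cedar: go left to reed.
    At reed: go left to daisy.
      At daisy: go left to fir.
        fir is a leaf — visit fir.
      At daisy: no right child.
      Visit daisy.
    At reed: go right to lime.
      At lime: go left to mint.
        mint is a leaf — visit mint.
      At lime: go right to fern.
        fern is a leaf — visit fern.
      Visit lime.
    Visit reed.
  At cedar: go right to iris.
    At iris: go left to teak.
      At teak: go left to ivy.
        ivy is a leaf — visit ivy.
      At teak: no right child.
      Visit teak.
    At iris: go right to lily.
      lily is a leaf — visit lily.
    Visit iris.
  Visit cedar.
At elm: go right to moss.
  At moss: no left child.
  At moss: go right to sage.
    At sage: go left to yew.
      At yew: go left to rose.
        rose is a leaf — visit rose.
      At yew: no right child.
      Visit yew.
    At sage: no right child.
    Visit sage.
  Visit moss.
Visit elm.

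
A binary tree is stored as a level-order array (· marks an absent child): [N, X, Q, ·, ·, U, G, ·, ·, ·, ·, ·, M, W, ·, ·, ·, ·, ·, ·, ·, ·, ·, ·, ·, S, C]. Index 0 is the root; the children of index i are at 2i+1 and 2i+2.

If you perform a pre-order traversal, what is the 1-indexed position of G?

Pre-order visits the node, then its left subtree, then its right subtree.
Visit N.
At N: go left to X.
  X is a leaf — visit X.
At N: go right to Q.
  Visit Q.
  At Q: go left to U.
    Visit U.
    At U: no left child.
    At U: go right to M.
      Visit M.
      At M: go left to S.
        S is a leaf — visit S.
      At M: go right to C.
        C is a leaf — visit C.
  At Q: go right to G.
    Visit G.
    At G: go left to W.
      W is a leaf — visit W.
    At G: no right child.
Full pre-order sequence: N, X, Q, U, M, S, C, G, W.

8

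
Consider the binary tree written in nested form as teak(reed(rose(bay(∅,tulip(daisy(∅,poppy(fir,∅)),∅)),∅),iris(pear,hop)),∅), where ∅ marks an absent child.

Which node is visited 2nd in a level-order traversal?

reed

Level-order visits nodes level by level from the root, left to right within each level.
Level 0: teak
Level 1: reed
Level 2: rose, iris
Level 3: bay, pear, hop
Level 4: tulip
Level 5: daisy
Level 6: poppy
Level 7: fir
Full level-order sequence: teak, reed, rose, iris, bay, pear, hop, tulip, daisy, poppy, fir.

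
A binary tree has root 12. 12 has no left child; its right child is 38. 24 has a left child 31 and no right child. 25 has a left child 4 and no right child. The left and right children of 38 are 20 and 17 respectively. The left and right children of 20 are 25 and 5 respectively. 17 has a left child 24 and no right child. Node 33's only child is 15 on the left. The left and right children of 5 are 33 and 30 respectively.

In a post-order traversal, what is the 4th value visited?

33

Post-order visits the left subtree, then the right subtree, then the node.
At 12: no left child.
At 12: go right to 38.
  At 38: go left to 20.
    At 20: go left to 25.
      At 25: go left to 4.
        4 is a leaf — visit 4.
      At 25: no right child.
      Visit 25.
    At 20: go right to 5.
      At 5: go left to 33.
        At 33: go left to 15.
          15 is a leaf — visit 15.
        At 33: no right child.
        Visit 33.
      At 5: go right to 30.
        30 is a leaf — visit 30.
      Visit 5.
    Visit 20.
  At 38: go right to 17.
    At 17: go left to 24.
      At 24: go left to 31.
        31 is a leaf — visit 31.
      At 24: no right child.
      Visit 24.
    At 17: no right child.
    Visit 17.
  Visit 38.
Visit 12.
Full post-order sequence: 4, 25, 15, 33, 30, 5, 20, 31, 24, 17, 38, 12.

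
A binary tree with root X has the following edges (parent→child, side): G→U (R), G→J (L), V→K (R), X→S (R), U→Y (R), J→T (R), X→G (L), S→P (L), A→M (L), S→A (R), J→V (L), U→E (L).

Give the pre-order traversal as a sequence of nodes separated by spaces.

Pre-order visits the node, then its left subtree, then its right subtree.
Visit X.
At X: go left to G.
  Visit G.
  At G: go left to J.
    Visit J.
    At J: go left to V.
      Visit V.
      At V: no left child.
      At V: go right to K.
        K is a leaf — visit K.
    At J: go right to T.
      T is a leaf — visit T.
  At G: go right to U.
    Visit U.
    At U: go left to E.
      E is a leaf — visit E.
    At U: go right to Y.
      Y is a leaf — visit Y.
At X: go right to S.
  Visit S.
  At S: go left to P.
    P is a leaf — visit P.
  At S: go right to A.
    Visit A.
    At A: go left to M.
      M is a leaf — visit M.
    At A: no right child.

X G J V K T U E Y S P A M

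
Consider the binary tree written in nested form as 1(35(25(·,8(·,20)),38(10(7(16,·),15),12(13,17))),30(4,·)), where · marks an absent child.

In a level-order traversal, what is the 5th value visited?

Level-order visits nodes level by level from the root, left to right within each level.
Level 0: 1
Level 1: 35, 30
Level 2: 25, 38, 4
Level 3: 8, 10, 12
Level 4: 20, 7, 15, 13, 17
Level 5: 16
Full level-order sequence: 1, 35, 30, 25, 38, 4, 8, 10, 12, 20, 7, 15, 13, 17, 16.

38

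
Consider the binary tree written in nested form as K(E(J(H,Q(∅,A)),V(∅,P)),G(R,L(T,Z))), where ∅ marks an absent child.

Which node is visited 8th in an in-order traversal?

K

In-order visits the left subtree, then the node, then the right subtree.
At K: go left to E.
  At E: go left to J.
    At J: go left to H.
      H is a leaf — visit H.
    Visit J.
    At J: go right to Q.
      At Q: no left child.
      Visit Q.
      At Q: go right to A.
        A is a leaf — visit A.
  Visit E.
  At E: go right to V.
    At V: no left child.
    Visit V.
    At V: go right to P.
      P is a leaf — visit P.
Visit K.
At K: go right to G.
  At G: go left to R.
    R is a leaf — visit R.
  Visit G.
  At G: go right to L.
    At L: go left to T.
      T is a leaf — visit T.
    Visit L.
    At L: go right to Z.
      Z is a leaf — visit Z.
Full in-order sequence: H, J, Q, A, E, V, P, K, R, G, T, L, Z.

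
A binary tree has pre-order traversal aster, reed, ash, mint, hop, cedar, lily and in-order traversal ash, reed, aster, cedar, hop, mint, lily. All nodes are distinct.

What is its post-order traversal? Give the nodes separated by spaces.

ash reed cedar hop lily mint aster

The first element of pre-order is the root; it splits in-order into left and right subtrees.
Root aster: left subtree has 2 nodes {ash, reed}, right has 4 {cedar, hop, mint, lily}.
  Root reed: left subtree has 1 node {ash}, right has 0 { }.
  Root mint: left subtree has 2 nodes {cedar, hop}, right has 1 {lily}.
    Root hop: left subtree has 1 node {cedar}, right has 0 { }.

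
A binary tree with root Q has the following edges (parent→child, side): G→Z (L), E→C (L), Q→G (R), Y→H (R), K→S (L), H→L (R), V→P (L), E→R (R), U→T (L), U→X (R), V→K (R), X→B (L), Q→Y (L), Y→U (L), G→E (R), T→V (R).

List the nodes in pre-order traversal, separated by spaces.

Q Y U T V P K S X B H L G Z E C R

Pre-order visits the node, then its left subtree, then its right subtree.
Visit Q.
At Q: go left to Y.
  Visit Y.
  At Y: go left to U.
    Visit U.
    At U: go left to T.
      Visit T.
      At T: no left child.
      At T: go right to V.
        Visit V.
        At V: go left to P.
          P is a leaf — visit P.
        At V: go right to K.
          Visit K.
          At K: go left to S.
            S is a leaf — visit S.
          At K: no right child.
    At U: go right to X.
      Visit X.
      At X: go left to B.
        B is a leaf — visit B.
      At X: no right child.
  At Y: go right to H.
    Visit H.
    At H: no left child.
    At H: go right to L.
      L is a leaf — visit L.
At Q: go right to G.
  Visit G.
  At G: go left to Z.
    Z is a leaf — visit Z.
  At G: go right to E.
    Visit E.
    At E: go left to C.
      C is a leaf — visit C.
    At E: go right to R.
      R is a leaf — visit R.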